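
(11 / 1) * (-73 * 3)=-2409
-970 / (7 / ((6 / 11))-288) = 5820 / 1651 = 3.53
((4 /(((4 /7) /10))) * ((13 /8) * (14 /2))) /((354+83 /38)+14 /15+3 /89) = 80787525 /36236566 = 2.23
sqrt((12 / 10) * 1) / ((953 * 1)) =sqrt(30) / 4765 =0.00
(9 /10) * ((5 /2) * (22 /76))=99 /152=0.65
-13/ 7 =-1.86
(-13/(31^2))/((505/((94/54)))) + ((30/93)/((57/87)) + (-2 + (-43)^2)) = 459954392896/248961465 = 1847.49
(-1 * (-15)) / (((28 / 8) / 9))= 270 / 7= 38.57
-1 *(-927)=927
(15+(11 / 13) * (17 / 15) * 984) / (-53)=-62311 / 3445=-18.09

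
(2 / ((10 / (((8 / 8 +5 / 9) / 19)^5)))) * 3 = 537824 / 243685283085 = 0.00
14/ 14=1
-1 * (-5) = 5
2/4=1/2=0.50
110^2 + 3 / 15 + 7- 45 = 60311 / 5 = 12062.20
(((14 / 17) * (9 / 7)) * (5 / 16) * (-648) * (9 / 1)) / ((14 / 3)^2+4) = -74.86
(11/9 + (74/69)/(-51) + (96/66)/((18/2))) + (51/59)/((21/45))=51399374/15986817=3.22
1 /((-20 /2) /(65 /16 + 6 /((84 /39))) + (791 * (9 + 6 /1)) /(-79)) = -60593 /9188935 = -0.01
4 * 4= 16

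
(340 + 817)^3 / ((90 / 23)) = 35622788539 / 90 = 395808761.54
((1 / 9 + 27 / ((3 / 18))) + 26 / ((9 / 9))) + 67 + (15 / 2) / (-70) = 64261 / 252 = 255.00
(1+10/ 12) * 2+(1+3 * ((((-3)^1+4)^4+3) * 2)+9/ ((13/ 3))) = 1199/ 39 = 30.74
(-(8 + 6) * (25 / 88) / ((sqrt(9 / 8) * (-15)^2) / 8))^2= 1568 / 88209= 0.02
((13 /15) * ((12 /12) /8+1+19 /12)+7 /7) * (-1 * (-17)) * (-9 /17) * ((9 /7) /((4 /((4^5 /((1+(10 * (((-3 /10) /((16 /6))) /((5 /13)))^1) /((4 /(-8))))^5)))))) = -222105600000 /337832071199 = -0.66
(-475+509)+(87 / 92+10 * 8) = 10575 / 92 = 114.95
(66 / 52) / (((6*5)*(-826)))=-11 / 214760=-0.00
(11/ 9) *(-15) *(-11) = 605/ 3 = 201.67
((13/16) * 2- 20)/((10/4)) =-147/20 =-7.35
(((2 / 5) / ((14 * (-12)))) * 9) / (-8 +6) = 3 / 280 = 0.01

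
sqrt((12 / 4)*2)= sqrt(6)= 2.45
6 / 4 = 3 / 2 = 1.50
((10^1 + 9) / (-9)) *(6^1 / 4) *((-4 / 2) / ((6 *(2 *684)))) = 1 / 1296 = 0.00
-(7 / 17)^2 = -49 / 289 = -0.17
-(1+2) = -3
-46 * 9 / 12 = -69 / 2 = -34.50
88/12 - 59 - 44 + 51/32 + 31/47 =-421481/4512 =-93.41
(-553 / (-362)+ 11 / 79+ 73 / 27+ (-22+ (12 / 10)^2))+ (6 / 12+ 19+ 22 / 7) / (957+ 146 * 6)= -667803643894 / 41280855525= -16.18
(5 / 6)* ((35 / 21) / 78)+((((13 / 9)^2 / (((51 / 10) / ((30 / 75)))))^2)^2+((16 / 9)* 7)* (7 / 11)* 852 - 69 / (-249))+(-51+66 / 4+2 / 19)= 6713.05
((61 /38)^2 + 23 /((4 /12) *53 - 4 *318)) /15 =13902487 /81506580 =0.17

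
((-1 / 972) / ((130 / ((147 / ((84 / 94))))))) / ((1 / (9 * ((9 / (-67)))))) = 329 / 209040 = 0.00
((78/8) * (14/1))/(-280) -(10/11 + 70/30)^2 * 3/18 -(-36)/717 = -136767827/62465040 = -2.19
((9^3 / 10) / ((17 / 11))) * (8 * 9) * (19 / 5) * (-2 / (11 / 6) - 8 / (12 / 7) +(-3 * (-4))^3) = 9446492808 / 425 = 22227041.90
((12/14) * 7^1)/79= 6/79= 0.08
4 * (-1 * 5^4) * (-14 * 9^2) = 2835000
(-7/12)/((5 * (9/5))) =-0.06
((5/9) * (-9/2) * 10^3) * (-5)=12500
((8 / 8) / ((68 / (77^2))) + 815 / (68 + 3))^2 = 9735.78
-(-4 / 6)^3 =8 / 27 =0.30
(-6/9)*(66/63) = -44/63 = -0.70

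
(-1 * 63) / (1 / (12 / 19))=-756 / 19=-39.79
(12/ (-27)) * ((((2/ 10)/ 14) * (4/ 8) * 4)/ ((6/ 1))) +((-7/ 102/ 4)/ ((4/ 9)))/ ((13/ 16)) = -20729/ 417690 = -0.05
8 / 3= 2.67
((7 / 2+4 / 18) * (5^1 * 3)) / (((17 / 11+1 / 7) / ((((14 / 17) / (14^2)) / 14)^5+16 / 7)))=75.59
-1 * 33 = -33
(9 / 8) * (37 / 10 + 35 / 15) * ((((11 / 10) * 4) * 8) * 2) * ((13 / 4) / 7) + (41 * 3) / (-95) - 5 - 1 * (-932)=7631271 / 6650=1147.56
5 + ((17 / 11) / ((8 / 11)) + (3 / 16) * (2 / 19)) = 543 / 76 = 7.14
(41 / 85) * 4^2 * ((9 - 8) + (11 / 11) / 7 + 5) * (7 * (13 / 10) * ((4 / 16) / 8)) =22919 / 1700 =13.48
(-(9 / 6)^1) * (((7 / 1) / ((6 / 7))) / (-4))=49 / 16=3.06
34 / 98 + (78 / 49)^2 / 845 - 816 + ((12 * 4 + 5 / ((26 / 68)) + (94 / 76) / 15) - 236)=-990.49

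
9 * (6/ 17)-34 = -524/ 17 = -30.82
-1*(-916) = 916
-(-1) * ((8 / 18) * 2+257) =2321 / 9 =257.89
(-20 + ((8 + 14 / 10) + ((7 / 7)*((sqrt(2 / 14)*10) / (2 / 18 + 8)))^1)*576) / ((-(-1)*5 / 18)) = 186624*sqrt(7) / 511 + 485496 / 25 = 20386.10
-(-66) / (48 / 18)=99 / 4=24.75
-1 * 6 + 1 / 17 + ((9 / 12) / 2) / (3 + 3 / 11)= -9509 / 1632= -5.83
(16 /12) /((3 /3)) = 4 /3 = 1.33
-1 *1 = -1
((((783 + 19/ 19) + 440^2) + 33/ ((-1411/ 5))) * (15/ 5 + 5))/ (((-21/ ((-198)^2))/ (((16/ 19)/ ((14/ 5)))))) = -873111435.91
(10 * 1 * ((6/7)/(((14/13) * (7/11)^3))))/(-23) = -519090/386561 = -1.34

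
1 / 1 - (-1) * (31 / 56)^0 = 2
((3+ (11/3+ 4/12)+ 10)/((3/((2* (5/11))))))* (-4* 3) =-680/11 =-61.82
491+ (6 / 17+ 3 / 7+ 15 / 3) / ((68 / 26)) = 997765 / 2023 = 493.21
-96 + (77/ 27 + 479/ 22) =-42397/ 594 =-71.38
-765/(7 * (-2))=765/14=54.64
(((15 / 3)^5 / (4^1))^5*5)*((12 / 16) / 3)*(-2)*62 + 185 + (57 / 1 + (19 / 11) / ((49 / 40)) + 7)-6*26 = -45110937207937146.19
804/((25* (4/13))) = 2613/25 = 104.52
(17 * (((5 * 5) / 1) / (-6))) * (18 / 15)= -85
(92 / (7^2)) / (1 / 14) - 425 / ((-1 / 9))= 26959 / 7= 3851.29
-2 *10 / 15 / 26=-2 / 39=-0.05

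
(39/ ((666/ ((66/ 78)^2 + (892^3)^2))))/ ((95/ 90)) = 255385999759265476971/ 9139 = 27944632865659861.80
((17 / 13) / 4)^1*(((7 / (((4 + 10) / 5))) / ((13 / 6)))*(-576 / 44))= -9180 / 1859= -4.94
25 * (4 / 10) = 10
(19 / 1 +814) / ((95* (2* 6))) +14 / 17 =30121 / 19380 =1.55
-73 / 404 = -0.18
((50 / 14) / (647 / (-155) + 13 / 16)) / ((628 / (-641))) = 9935500 / 9162363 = 1.08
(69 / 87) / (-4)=-23 / 116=-0.20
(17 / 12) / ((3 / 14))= 119 / 18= 6.61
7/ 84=1/ 12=0.08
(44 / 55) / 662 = 2 / 1655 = 0.00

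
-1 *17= -17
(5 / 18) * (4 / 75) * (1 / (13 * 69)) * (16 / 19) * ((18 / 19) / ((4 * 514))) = 8 / 1248314535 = 0.00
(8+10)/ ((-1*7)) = -18/ 7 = -2.57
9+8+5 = 22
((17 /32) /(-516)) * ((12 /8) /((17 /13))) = -13 /11008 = -0.00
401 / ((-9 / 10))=-4010 / 9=-445.56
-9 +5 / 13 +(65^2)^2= 232058013 / 13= 17850616.38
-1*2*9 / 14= -1.29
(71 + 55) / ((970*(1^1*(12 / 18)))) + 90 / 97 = 1089 / 970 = 1.12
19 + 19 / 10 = 209 / 10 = 20.90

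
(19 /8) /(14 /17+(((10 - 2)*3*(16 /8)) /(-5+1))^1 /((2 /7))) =-323 /5600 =-0.06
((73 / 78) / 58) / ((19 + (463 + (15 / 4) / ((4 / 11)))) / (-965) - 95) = -281780 / 1667859687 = -0.00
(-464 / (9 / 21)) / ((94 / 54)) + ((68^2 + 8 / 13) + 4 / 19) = 46469300 / 11609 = 4002.87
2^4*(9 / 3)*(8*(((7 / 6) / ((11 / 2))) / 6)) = 448 / 33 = 13.58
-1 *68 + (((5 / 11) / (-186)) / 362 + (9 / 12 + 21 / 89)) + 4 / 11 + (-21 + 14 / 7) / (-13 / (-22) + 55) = -66.99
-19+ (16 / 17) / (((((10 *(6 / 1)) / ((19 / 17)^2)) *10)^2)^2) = -18250674192871316436959 / 960561799625700000000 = -19.00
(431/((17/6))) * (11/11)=2586/17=152.12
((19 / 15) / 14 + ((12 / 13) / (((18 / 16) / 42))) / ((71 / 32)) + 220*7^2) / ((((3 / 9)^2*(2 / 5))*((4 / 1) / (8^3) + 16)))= 66960495904 / 4412863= 15173.93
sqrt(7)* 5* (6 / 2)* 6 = 90* sqrt(7) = 238.12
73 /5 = 14.60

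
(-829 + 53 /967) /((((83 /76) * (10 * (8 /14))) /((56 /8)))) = -74628029 /80261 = -929.82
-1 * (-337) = 337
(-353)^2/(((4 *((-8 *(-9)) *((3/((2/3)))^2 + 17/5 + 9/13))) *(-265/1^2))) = -1619917/24151464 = -0.07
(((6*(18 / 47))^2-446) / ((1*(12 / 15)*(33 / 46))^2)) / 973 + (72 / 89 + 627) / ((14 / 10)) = 186261062321875 / 416635659594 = 447.06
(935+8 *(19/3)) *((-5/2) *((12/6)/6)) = -14785/18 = -821.39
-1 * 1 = -1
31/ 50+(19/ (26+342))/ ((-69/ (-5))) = 395951/ 634800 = 0.62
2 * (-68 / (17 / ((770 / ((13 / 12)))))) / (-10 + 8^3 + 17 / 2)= -147840 / 13273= -11.14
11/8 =1.38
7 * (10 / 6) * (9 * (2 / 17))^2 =3780 / 289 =13.08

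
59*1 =59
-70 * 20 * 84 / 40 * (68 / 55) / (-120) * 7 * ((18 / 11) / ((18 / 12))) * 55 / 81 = 46648 / 297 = 157.06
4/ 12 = 1/ 3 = 0.33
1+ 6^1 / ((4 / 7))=11.50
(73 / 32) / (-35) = -73 / 1120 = -0.07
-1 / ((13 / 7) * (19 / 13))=-0.37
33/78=11/26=0.42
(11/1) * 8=88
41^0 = 1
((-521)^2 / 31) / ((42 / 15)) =1357205 / 434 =3127.20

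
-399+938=539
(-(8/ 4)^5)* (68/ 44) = -544/ 11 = -49.45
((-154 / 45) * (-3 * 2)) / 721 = 44 / 1545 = 0.03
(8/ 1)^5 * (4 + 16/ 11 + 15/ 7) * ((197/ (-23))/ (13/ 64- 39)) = 54961.27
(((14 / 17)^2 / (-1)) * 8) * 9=-14112 / 289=-48.83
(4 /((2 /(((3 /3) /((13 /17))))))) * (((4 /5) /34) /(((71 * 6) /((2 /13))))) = 4 /179985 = 0.00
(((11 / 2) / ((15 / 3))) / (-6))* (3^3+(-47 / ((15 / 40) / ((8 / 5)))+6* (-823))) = 843403 / 900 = 937.11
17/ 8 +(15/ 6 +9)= 109/ 8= 13.62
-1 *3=-3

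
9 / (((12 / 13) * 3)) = 13 / 4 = 3.25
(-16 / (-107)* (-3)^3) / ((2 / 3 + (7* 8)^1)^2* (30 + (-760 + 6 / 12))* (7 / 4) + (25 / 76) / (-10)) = 590976 / 600051542915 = 0.00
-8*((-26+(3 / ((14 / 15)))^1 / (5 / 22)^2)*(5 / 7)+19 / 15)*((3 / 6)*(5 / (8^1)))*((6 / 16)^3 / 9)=-19951 / 50176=-0.40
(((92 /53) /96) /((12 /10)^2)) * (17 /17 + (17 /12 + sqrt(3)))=575 * sqrt(3) /45792 + 16675 /549504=0.05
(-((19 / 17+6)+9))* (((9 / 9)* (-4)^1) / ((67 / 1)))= 0.96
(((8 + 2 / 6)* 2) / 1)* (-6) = -100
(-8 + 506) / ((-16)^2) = 249 / 128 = 1.95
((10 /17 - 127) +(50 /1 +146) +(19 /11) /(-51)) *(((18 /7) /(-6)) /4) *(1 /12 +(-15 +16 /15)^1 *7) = 3802499 /5236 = 726.22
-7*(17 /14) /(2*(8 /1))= -17 /32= -0.53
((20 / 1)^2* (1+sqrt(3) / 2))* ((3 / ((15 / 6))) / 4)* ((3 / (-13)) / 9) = -40 / 13 - 20* sqrt(3) / 13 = -5.74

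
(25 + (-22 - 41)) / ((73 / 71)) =-2698 / 73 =-36.96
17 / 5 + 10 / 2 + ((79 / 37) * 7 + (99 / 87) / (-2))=244397 / 10730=22.78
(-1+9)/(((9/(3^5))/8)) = 1728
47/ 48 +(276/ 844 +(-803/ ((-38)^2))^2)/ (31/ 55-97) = 2269555355611/ 2333567443584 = 0.97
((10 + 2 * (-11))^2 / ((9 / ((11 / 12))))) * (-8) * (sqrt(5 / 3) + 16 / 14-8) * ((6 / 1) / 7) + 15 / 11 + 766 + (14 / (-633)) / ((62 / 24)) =5136754477 / 3525599-704 * sqrt(15) / 21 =1327.15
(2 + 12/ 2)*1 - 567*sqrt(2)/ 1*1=8 - 567*sqrt(2)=-793.86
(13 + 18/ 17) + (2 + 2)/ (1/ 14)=1191/ 17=70.06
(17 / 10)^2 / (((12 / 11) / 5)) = 3179 / 240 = 13.25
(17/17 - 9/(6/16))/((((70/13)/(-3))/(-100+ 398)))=133653/35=3818.66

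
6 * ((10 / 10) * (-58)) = -348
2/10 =1/5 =0.20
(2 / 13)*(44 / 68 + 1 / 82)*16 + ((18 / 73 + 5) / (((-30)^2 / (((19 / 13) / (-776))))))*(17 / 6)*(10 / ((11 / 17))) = 380482322503 / 234532916640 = 1.62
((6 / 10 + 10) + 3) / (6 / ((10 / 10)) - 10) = -17 / 5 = -3.40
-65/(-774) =65/774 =0.08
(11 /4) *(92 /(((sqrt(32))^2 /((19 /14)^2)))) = 91333 /6272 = 14.56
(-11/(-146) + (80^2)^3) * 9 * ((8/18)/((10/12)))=459276288000132/365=1258291200000.36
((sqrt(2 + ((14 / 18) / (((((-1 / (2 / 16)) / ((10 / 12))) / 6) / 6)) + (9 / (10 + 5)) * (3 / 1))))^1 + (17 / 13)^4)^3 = 1298870067593 * sqrt(795) / 1468315297800 + 15263368958673193 / 465961702449620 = 57.70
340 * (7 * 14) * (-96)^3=-29479403520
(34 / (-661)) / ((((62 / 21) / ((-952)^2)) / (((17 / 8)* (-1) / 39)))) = 229181624 / 266383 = 860.35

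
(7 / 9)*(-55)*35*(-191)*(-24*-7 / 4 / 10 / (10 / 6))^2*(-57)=-2587829013 / 25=-103513160.52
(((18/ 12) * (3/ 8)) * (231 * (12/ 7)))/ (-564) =-297/ 752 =-0.39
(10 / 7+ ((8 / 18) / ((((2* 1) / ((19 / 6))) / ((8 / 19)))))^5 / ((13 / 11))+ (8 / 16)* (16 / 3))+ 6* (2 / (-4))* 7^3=-1338267420095 / 1305750537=-1024.90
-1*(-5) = 5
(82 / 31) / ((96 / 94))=1927 / 744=2.59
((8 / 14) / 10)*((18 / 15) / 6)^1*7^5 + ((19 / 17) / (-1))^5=6756250839 / 35496425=190.34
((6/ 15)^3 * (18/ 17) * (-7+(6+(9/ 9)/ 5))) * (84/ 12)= -4032/ 10625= -0.38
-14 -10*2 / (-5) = -10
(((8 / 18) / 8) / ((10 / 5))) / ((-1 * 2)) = -1 / 72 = -0.01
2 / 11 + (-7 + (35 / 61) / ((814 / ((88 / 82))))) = -6939505 / 1017907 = -6.82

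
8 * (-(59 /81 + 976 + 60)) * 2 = -1343600 /81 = -16587.65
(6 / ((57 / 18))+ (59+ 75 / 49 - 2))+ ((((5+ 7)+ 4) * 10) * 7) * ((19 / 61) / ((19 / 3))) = 6559776 / 56791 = 115.51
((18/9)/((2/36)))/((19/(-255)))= -9180/19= -483.16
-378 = -378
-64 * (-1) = 64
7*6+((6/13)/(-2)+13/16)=8857/208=42.58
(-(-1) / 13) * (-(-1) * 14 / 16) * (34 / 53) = 119 / 2756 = 0.04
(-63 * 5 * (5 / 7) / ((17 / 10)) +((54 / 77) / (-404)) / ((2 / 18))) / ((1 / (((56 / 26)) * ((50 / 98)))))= -1750031550 / 12031019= -145.46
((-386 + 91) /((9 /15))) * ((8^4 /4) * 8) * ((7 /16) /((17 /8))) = -42291200 /51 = -829239.22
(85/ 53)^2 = 7225/ 2809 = 2.57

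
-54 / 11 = -4.91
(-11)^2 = 121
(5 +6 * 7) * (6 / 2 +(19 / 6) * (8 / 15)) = 9917 / 45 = 220.38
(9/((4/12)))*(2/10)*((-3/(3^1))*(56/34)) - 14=-1946/85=-22.89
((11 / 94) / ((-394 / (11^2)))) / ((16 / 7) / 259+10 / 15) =-658119 / 12370024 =-0.05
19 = 19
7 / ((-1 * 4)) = -7 / 4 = -1.75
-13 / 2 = -6.50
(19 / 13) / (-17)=-19 / 221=-0.09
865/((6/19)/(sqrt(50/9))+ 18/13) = 101486125/160929 - 13887575*sqrt(2)/321858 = 569.61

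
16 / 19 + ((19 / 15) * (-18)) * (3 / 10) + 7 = 476 / 475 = 1.00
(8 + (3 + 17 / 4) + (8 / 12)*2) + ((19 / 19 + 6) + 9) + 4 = 439 / 12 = 36.58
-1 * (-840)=840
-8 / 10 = -0.80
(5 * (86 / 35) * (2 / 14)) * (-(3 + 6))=-774 / 49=-15.80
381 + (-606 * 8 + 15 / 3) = -4462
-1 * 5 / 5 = -1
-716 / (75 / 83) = -59428 / 75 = -792.37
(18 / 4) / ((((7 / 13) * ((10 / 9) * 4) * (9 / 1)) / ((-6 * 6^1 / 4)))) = -1053 / 560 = -1.88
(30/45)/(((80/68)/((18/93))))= 17/155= 0.11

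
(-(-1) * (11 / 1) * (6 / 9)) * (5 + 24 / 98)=5654 / 147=38.46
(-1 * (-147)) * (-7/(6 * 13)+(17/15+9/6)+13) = 2284.91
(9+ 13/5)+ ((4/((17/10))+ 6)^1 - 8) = 1016/85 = 11.95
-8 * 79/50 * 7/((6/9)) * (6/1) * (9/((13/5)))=-179172/65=-2756.49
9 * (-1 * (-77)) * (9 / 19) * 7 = 43659 / 19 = 2297.84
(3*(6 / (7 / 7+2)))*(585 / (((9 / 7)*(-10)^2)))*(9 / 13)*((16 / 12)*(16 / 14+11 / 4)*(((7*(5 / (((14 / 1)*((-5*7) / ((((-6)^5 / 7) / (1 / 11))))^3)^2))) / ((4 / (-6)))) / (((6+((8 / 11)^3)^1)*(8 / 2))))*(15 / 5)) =-35956153442352090723103885322354688 / 6432521956552234375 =-5589744377899367.36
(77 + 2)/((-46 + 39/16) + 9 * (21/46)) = -29072/14519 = -2.00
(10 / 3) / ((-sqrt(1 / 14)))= -10 * sqrt(14) / 3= -12.47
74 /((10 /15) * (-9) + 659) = 74 /653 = 0.11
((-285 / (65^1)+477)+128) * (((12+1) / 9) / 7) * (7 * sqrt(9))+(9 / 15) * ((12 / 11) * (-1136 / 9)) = 415808 / 165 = 2520.05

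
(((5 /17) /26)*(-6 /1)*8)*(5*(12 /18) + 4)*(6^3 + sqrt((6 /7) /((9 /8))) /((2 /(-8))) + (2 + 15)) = -205040 /221 + 14080*sqrt(21) /4641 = -913.88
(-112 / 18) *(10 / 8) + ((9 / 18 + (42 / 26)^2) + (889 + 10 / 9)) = 897839 / 1014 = 885.44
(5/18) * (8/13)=20/117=0.17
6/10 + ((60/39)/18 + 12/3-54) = -28849/585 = -49.31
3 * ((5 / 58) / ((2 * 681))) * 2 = 5 / 13166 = 0.00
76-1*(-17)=93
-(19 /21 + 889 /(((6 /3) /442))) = -4125868 /21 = -196469.90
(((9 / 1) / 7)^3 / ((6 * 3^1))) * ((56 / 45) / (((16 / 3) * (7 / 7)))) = 27 / 980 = 0.03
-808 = -808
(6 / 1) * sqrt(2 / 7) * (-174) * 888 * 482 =-446848704 * sqrt(14) / 7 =-238850679.16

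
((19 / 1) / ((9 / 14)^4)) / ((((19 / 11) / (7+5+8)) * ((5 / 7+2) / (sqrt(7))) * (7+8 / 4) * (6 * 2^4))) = 1848770 * sqrt(7) / 3365793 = 1.45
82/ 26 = 41/ 13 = 3.15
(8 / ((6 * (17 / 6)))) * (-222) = -1776 / 17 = -104.47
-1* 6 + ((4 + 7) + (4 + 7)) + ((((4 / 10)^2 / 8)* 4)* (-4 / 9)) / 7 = 25192 / 1575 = 15.99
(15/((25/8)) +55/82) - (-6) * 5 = 14543/410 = 35.47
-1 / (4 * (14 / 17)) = -17 / 56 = -0.30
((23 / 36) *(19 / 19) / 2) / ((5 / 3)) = 23 / 120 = 0.19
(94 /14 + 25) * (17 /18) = 629 /21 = 29.95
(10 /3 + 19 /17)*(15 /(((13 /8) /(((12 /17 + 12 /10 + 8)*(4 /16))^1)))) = 382268 /3757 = 101.75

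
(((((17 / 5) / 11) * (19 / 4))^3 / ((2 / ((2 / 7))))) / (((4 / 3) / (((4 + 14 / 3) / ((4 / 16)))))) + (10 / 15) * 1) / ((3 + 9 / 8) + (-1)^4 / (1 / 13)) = 1388768413 / 1914643500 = 0.73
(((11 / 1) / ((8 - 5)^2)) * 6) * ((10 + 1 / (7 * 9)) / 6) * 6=13882 / 189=73.45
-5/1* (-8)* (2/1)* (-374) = -29920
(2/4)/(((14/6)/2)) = 3/7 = 0.43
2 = 2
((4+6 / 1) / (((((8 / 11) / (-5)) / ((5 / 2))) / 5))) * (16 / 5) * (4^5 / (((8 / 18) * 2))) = -3168000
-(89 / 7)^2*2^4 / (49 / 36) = -4562496 / 2401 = -1900.25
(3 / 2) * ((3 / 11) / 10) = 9 / 220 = 0.04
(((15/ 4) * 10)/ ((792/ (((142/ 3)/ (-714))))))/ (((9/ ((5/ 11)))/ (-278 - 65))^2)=-745810625/ 791763984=-0.94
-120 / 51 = -40 / 17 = -2.35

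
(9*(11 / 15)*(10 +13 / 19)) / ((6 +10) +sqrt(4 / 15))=11484 / 2603 - 957*sqrt(15) / 26030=4.27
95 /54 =1.76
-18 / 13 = -1.38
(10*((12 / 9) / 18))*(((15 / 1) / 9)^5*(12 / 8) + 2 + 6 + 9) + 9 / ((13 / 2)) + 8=1031084 / 28431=36.27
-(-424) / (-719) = -424 / 719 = -0.59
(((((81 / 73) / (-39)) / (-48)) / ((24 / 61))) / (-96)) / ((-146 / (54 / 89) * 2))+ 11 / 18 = 277799676391 / 454581264384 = 0.61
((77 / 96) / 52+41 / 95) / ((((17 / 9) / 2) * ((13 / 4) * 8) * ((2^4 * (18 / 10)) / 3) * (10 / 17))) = 0.00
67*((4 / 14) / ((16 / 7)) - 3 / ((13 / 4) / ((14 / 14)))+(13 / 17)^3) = -12012497 / 510952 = -23.51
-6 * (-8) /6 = 8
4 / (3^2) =4 / 9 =0.44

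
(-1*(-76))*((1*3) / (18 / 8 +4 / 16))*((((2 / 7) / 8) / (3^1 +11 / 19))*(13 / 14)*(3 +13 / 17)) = 225264 / 70805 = 3.18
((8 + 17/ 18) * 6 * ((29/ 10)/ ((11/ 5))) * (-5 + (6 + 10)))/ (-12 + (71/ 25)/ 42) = -817075/ 12529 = -65.21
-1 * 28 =-28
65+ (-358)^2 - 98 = 128131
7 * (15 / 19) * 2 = 210 / 19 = 11.05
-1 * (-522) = 522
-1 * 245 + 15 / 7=-1700 / 7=-242.86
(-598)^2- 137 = 357467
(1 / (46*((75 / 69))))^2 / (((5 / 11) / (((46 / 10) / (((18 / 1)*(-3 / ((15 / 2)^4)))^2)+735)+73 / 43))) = 8006117867 / 550400000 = 14.55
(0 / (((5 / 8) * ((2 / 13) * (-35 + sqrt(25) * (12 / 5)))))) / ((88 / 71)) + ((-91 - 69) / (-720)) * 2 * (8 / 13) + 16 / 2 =968 / 117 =8.27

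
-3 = -3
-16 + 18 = 2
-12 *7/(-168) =1/2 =0.50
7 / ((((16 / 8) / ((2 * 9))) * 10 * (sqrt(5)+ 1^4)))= -63 / 40+ 63 * sqrt(5) / 40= 1.95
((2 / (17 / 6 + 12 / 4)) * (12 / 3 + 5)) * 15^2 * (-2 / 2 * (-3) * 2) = 29160 / 7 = 4165.71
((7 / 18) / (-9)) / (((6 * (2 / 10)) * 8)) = -35 / 7776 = -0.00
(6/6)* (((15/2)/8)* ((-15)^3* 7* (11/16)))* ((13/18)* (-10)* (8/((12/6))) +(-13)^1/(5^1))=122747625/256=479482.91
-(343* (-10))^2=-11764900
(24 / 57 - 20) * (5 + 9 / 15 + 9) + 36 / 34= -459942 / 1615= -284.79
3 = 3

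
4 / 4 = 1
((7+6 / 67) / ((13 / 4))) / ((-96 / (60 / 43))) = -2375 / 74906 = -0.03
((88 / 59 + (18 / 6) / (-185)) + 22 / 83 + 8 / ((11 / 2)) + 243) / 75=817809858 / 249134875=3.28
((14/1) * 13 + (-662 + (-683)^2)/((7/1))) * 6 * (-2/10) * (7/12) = -46710.10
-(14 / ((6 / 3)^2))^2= -49 / 4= -12.25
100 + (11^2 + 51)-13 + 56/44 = 2863/11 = 260.27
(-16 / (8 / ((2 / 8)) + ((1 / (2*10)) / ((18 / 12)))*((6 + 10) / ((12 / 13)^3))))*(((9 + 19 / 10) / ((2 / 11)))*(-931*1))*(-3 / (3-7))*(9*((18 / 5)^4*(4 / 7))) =1171546702115328 / 66173125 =17704267.44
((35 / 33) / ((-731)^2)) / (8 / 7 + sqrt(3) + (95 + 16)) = 192325 / 10863865853214 -1715* sqrt(3) / 10863865853214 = 0.00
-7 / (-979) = 7 / 979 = 0.01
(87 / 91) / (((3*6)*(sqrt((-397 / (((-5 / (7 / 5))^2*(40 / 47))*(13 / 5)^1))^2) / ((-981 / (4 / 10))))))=-59268750 / 6400037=-9.26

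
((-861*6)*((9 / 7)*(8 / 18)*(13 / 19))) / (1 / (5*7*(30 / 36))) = -1119300 / 19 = -58910.53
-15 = -15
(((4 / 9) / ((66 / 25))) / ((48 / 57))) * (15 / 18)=2375 / 14256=0.17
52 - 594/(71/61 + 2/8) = -42332/115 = -368.10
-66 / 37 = -1.78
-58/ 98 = -29/ 49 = -0.59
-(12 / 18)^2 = -4 / 9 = -0.44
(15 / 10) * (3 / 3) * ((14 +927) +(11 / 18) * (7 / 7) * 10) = 4262 / 3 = 1420.67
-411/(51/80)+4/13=-142412/221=-644.40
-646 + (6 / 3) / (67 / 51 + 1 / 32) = -1414706 / 2195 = -644.51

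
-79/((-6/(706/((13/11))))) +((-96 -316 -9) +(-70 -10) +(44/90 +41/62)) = 267154457/36270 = 7365.71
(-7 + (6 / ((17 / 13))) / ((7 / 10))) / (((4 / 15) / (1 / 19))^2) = -0.02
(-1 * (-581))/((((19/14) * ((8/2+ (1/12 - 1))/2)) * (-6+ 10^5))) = 97608/35147891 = 0.00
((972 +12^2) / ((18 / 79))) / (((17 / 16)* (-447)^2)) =78368 / 3396753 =0.02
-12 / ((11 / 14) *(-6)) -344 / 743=17020 / 8173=2.08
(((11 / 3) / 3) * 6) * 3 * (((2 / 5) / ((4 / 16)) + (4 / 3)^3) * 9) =786.13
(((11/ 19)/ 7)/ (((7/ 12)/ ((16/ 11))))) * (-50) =-9600/ 931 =-10.31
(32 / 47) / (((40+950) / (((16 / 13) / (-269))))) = -256 / 81357705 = -0.00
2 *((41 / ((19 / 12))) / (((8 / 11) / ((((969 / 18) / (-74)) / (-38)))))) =7667 / 5624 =1.36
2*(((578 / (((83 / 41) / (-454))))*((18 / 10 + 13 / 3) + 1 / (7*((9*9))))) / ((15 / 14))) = -748517634224 / 504225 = -1484491.32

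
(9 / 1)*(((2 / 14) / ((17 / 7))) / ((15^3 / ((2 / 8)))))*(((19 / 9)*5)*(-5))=-19 / 9180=-0.00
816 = 816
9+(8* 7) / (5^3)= 1181 / 125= 9.45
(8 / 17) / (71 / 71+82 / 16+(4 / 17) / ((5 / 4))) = 320 / 4293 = 0.07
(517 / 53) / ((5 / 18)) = 9306 / 265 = 35.12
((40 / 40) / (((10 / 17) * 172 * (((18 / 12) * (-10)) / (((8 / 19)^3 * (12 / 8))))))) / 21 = -544 / 154841925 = -0.00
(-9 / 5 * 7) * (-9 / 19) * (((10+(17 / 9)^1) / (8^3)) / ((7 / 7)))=6741 / 48640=0.14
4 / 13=0.31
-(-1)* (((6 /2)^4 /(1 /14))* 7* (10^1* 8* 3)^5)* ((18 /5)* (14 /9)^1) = 35396093214720000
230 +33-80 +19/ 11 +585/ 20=9415/ 44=213.98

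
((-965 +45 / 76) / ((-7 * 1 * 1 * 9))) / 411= 535 / 14364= 0.04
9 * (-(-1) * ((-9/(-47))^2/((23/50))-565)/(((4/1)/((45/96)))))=-3874757175/6503296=-595.81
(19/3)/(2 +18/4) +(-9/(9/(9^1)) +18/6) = -196/39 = -5.03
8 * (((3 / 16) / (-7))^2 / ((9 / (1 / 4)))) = 1 / 6272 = 0.00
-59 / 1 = -59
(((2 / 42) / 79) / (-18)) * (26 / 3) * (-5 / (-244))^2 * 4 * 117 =-4225 / 74077668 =-0.00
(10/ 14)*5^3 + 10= 695/ 7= 99.29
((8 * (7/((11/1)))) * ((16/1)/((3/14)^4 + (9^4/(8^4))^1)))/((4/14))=30840979456/173510667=177.75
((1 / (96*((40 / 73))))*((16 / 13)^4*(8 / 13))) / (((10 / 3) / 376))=28106752 / 9282325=3.03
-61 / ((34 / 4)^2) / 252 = -61 / 18207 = -0.00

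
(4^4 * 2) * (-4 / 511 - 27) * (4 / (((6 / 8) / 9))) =-339173376 / 511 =-663744.38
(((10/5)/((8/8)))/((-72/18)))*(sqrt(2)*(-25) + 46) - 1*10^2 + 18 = -105 + 25*sqrt(2)/2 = -87.32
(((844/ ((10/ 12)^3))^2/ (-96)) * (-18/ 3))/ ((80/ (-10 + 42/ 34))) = -19343662164/ 1328125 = -14564.64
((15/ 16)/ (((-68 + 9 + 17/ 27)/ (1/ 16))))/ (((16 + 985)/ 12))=-1215/ 100964864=-0.00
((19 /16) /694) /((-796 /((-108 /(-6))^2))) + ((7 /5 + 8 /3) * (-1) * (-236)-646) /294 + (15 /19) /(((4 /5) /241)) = 22115790081667 /92575213920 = 238.90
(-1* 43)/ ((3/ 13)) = -559/ 3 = -186.33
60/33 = 20/11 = 1.82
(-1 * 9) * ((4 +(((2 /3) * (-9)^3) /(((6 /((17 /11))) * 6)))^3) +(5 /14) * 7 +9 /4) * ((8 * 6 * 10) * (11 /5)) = 10433816172 /121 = 86229885.72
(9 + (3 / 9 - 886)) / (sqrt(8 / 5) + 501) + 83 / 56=-18814049 / 70279832 + 5260 *sqrt(10) / 3764991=-0.26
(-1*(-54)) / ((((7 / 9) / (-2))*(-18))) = 54 / 7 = 7.71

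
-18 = -18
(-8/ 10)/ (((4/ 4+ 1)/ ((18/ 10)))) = -18/ 25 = -0.72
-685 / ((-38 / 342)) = 6165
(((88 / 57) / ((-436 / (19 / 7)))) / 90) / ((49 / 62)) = -682 / 5047245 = -0.00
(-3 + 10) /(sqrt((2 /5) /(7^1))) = 7 *sqrt(70) /2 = 29.28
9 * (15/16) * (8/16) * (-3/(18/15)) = -675/64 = -10.55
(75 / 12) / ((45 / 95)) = 475 / 36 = 13.19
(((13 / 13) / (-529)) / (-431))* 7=0.00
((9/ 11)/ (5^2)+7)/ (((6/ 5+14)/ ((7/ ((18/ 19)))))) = 6769/ 1980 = 3.42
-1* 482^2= -232324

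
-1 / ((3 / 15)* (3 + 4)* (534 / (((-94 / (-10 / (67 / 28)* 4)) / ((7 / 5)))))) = -0.01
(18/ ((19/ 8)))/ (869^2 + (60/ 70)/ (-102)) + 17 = 14513070085/ 853709501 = 17.00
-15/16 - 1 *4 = -79/16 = -4.94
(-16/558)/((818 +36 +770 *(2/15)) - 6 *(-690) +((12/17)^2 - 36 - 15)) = -2312/406877325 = -0.00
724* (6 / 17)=255.53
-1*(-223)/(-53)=-223/53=-4.21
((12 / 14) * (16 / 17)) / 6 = 16 / 119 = 0.13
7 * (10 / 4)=35 / 2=17.50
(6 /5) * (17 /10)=2.04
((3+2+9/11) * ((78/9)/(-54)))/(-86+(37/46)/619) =23690368/2181815757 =0.01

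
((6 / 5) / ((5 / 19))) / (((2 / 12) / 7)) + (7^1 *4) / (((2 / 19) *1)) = 457.52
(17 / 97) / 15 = 17 / 1455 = 0.01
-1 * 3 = -3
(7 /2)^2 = 49 /4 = 12.25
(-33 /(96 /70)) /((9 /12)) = -385 /12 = -32.08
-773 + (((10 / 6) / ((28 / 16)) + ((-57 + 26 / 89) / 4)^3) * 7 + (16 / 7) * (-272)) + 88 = -20129828061797 / 947478336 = -21245.69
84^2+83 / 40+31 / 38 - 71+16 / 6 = 15938471 / 2280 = 6990.56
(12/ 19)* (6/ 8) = 9/ 19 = 0.47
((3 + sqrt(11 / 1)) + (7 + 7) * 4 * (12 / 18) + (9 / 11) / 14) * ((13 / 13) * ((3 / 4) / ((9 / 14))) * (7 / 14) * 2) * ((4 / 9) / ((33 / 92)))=1288 * sqrt(11) / 891 + 1716812 / 29403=63.18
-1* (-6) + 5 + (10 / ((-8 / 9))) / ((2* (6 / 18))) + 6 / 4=-35 / 8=-4.38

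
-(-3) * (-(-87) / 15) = 87 / 5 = 17.40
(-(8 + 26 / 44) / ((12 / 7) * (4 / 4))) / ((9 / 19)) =-10.58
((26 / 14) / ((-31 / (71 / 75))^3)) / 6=-4652843 / 527859281250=-0.00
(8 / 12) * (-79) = -158 / 3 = -52.67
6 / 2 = 3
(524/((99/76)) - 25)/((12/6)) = 37349/198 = 188.63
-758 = -758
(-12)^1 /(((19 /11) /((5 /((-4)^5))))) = 165 /4864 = 0.03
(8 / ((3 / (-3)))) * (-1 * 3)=24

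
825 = 825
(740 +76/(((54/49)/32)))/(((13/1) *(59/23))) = 1829972/20709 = 88.37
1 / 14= 0.07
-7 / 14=-1 / 2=-0.50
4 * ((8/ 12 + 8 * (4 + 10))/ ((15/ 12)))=5408/ 15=360.53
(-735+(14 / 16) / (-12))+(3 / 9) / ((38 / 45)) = -1340053 / 1824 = -734.68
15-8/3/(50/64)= 869/75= 11.59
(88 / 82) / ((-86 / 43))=-22 / 41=-0.54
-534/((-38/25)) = 6675/19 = 351.32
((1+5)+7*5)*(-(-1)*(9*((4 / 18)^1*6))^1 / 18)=82 / 3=27.33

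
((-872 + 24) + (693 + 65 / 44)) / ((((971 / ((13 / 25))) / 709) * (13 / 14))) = -6705013 / 106810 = -62.78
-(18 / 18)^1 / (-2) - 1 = -1 / 2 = -0.50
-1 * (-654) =654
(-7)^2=49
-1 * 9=-9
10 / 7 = 1.43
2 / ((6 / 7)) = 7 / 3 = 2.33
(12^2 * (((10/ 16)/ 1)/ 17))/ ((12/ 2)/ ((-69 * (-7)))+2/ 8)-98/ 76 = 2061703/ 109174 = 18.88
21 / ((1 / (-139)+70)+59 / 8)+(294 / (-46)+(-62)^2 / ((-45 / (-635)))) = 965897410897 / 17808831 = 54236.99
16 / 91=0.18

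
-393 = -393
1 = 1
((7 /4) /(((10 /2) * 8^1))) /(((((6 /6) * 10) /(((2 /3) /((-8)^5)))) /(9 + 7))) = -7 /4915200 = -0.00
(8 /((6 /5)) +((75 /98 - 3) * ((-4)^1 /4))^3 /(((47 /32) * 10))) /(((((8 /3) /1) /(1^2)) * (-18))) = -307985527 /1990621080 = -0.15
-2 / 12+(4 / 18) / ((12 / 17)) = 4 / 27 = 0.15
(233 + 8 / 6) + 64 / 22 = 7829 / 33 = 237.24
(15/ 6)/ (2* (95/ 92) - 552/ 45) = -1725/ 7039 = -0.25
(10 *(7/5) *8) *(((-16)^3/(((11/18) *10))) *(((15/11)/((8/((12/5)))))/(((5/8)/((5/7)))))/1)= -21233664/605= -35096.97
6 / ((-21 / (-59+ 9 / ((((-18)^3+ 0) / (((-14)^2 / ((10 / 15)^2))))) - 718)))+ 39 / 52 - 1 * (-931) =20771 / 18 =1153.94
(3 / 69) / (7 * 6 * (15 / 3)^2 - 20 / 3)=3 / 71990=0.00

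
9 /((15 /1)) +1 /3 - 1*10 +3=-6.07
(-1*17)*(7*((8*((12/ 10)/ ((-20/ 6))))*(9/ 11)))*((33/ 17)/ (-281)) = -13608/ 7025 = -1.94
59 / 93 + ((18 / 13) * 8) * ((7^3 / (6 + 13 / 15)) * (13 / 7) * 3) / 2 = 14770757 / 9579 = 1541.99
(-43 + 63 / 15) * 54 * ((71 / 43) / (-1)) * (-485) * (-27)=1948001724 / 43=45302365.67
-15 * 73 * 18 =-19710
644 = 644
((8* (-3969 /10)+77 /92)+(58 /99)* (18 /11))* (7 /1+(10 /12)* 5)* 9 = -35502969087 /111320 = -318927.14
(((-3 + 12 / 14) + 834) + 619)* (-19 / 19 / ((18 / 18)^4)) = -10156 / 7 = -1450.86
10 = 10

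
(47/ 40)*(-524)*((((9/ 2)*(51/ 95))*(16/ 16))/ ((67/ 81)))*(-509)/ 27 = 4315398201/ 127300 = 33899.44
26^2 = 676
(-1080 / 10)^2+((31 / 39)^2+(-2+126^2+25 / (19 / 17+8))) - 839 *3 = 1179924247 / 47151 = 25024.37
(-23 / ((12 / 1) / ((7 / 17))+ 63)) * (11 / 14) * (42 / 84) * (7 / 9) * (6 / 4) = -1771 / 15480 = -0.11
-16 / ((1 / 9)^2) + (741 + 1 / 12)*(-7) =-77803 / 12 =-6483.58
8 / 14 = 4 / 7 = 0.57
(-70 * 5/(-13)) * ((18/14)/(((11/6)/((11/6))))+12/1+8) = 573.08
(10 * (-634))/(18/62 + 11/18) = -3537720/503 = -7033.24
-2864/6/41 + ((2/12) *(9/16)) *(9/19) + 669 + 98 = 56491993/74784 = 755.40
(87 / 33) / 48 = 29 / 528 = 0.05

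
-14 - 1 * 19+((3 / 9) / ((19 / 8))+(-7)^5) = -959872 / 57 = -16839.86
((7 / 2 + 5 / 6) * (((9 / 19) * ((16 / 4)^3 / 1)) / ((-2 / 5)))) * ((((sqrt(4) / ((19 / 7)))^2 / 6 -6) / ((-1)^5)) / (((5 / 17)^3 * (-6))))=261607424 / 20577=12713.58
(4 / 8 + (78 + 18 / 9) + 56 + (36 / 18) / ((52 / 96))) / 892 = 3645 / 23192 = 0.16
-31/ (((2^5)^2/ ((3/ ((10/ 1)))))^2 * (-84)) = 93/ 2936012800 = 0.00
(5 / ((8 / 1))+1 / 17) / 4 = 93 / 544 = 0.17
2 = 2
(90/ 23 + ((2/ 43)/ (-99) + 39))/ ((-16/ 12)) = -4201613/ 130548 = -32.18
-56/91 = -8/13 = -0.62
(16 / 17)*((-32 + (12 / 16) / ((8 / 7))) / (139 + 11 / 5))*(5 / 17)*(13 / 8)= -19175 / 192032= -0.10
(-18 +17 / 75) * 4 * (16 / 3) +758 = 85238 / 225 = 378.84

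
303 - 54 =249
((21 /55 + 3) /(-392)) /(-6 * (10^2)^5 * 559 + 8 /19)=1767 /6869662799999913760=0.00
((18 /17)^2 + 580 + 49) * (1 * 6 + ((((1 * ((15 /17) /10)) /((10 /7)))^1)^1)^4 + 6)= 7561.46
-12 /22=-6 /11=-0.55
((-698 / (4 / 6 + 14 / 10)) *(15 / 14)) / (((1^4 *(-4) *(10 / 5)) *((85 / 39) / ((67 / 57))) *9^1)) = 2.71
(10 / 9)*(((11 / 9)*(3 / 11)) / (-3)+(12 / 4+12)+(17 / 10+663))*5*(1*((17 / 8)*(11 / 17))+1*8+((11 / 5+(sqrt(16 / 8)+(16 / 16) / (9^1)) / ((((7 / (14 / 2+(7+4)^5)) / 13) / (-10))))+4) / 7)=-2134337931700*sqrt(2) / 1323 -17071013306321 / 95256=-2460700723.15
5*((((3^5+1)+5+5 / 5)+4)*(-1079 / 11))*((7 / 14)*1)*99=-6166485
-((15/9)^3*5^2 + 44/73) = -229313/1971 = -116.34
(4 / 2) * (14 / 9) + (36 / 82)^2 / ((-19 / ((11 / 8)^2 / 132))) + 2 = 94025743 / 18396864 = 5.11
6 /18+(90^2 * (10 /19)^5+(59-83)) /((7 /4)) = 9024216181 /51998079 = 173.55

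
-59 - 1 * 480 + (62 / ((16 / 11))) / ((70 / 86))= -136257 / 280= -486.63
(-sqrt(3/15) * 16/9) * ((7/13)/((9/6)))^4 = -614656 * sqrt(5)/104104845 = -0.01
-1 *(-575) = 575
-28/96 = -7/24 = -0.29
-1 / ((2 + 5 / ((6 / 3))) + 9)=-2 / 27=-0.07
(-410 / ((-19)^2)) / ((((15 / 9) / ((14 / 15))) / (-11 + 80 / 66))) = 19516 / 3135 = 6.23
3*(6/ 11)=18/ 11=1.64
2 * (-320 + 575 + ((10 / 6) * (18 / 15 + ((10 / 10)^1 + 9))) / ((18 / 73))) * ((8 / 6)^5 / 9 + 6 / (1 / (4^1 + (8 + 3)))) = 3533276732 / 59049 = 59836.35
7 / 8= 0.88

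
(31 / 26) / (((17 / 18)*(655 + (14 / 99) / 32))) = 441936 / 229293467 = 0.00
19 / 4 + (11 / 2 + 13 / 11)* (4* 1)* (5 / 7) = 1049 / 44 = 23.84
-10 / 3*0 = 0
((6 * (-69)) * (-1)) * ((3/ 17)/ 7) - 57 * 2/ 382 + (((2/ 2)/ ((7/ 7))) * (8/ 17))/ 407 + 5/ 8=796648467/ 74005624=10.76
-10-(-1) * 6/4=-8.50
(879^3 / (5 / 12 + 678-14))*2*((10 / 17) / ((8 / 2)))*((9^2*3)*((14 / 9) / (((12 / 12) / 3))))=6601351987080 / 19363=340926095.50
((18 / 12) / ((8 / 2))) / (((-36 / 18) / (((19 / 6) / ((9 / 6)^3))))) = -19 / 108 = -0.18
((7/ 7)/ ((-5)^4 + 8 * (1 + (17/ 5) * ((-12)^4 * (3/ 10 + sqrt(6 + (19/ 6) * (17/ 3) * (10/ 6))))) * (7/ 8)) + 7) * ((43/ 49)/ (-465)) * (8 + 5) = -888929492491294813/ 5176145805195973160 - 1425450 * sqrt(11634)/ 18486235018557047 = -0.17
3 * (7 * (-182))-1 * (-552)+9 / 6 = -3268.50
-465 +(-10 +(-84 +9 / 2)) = -1109 / 2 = -554.50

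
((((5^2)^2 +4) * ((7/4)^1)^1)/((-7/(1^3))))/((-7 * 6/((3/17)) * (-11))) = -0.06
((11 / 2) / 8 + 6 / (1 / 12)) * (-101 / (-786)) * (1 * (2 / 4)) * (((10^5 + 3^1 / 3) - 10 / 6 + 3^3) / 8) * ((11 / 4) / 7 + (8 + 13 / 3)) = 37680303967813 / 50706432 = 743106.99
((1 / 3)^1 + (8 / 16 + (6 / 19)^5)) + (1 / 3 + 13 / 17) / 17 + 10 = 15601442129 / 1431185222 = 10.90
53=53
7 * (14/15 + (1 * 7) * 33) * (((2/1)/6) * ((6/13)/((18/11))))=267883/1755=152.64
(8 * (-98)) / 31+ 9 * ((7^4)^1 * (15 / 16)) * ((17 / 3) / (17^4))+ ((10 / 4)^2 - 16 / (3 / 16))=-752980019 / 7310544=-103.00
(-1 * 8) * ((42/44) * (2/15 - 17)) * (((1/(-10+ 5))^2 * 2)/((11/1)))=0.94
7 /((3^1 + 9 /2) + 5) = 0.56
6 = 6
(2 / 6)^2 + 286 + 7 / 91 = 33484 / 117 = 286.19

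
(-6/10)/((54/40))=-4/9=-0.44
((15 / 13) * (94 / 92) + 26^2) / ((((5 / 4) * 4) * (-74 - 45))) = -404953 / 355810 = -1.14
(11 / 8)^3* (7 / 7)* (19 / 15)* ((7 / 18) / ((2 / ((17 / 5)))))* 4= 3009391 / 345600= 8.71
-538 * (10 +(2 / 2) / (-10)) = -26631 / 5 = -5326.20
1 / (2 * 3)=1 / 6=0.17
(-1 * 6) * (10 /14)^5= -18750 /16807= -1.12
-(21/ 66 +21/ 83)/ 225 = -1043/ 410850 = -0.00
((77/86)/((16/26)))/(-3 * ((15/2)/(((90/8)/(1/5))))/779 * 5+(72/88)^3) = 148269407/55553936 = 2.67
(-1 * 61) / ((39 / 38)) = -2318 / 39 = -59.44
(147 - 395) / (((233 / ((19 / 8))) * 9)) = -589 / 2097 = -0.28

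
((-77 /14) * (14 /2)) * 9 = -693 /2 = -346.50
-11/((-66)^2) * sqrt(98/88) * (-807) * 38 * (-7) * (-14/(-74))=-1753073 * sqrt(11)/53724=-108.23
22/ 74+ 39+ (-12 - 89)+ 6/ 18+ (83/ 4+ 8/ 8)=-17591/ 444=-39.62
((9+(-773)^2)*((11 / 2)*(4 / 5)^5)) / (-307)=-3365334016 / 959375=-3507.84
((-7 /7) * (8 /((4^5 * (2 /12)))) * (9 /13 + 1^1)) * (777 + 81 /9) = -12969 /208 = -62.35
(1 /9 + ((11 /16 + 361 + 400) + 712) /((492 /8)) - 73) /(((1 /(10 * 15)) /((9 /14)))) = -1547475 /328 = -4717.91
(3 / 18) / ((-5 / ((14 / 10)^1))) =-7 / 150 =-0.05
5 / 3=1.67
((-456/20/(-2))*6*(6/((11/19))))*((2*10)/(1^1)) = 14177.45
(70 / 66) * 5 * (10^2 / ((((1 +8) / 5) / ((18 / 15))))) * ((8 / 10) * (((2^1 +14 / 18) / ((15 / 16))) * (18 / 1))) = 4480000 / 297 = 15084.18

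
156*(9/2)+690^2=476802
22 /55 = 2 /5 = 0.40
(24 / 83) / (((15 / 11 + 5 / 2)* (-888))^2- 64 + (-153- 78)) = 2904 / 118214568115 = 0.00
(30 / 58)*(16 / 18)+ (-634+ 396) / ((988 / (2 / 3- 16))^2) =12816581 / 31846698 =0.40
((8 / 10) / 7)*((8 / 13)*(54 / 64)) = 27 / 455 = 0.06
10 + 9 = 19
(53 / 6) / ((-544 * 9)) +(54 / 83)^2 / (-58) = -53418601 / 5868766656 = -0.01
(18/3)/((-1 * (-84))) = 0.07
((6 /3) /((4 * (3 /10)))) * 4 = 20 /3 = 6.67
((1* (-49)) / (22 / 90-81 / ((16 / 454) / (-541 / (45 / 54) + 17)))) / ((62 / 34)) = -299880 / 16215847381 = -0.00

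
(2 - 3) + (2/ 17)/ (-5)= -87/ 85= -1.02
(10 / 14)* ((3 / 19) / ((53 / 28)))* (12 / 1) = 720 / 1007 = 0.71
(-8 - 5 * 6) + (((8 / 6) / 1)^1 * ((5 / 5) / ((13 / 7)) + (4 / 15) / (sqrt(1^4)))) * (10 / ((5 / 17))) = -878 / 585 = -1.50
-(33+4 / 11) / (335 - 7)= -367 / 3608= -0.10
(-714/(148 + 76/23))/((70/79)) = -30889/5800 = -5.33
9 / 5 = 1.80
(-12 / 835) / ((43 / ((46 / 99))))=-184 / 1184865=-0.00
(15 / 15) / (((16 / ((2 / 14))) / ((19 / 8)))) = 19 / 896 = 0.02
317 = 317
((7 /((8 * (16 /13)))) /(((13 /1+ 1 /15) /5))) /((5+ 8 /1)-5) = 975 /28672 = 0.03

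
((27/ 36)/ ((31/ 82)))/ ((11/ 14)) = 861/ 341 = 2.52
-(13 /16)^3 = -2197 /4096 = -0.54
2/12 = 1/6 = 0.17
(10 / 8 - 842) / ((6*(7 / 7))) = -1121 / 8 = -140.12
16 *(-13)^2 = 2704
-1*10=-10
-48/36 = -4/3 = -1.33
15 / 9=5 / 3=1.67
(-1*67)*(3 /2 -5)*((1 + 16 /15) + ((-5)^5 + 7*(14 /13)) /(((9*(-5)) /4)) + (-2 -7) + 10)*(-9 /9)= -12811673 /195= -65700.89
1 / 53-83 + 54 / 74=-161295 / 1961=-82.25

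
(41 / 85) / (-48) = -41 / 4080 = -0.01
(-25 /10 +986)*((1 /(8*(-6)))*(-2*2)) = 1967 /24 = 81.96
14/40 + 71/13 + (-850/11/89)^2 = 1636054351/249194660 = 6.57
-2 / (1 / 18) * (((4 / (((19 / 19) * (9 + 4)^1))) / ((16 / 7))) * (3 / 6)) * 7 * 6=-101.77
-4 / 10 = -2 / 5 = -0.40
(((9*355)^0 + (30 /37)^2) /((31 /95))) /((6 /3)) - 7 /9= 1.76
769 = 769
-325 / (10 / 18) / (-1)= 585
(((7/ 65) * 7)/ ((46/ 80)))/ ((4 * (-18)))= -49/ 2691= -0.02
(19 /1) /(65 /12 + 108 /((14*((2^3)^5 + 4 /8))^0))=228 /1361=0.17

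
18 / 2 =9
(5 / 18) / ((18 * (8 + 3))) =5 / 3564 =0.00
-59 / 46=-1.28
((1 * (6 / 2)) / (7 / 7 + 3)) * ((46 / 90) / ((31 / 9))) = 0.11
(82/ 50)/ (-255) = -41/ 6375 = -0.01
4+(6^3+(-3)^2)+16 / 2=237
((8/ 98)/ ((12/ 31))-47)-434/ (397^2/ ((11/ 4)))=-2168420293/ 46337046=-46.80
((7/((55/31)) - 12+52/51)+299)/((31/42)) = 11465468/28985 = 395.57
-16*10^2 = -1600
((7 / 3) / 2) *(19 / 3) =133 / 18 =7.39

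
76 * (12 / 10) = 456 / 5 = 91.20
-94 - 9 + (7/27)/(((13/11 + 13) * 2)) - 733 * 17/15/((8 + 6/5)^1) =-37449929/193752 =-193.29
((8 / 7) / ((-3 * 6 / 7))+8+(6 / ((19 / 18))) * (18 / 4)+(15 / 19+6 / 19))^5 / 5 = 1376145938484281875 / 146211169851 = 9412043.83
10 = 10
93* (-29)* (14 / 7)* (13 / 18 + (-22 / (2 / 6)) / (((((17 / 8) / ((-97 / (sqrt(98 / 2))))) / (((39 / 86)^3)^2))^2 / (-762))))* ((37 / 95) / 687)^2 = -16296629881368871029040121706104527 / 57847862487563990093967920735909400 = -0.28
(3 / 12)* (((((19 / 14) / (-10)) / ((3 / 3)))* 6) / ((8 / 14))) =-57 / 160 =-0.36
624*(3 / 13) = 144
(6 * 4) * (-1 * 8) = -192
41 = 41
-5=-5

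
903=903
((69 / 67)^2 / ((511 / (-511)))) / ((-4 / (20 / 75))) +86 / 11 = 1947727 / 246895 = 7.89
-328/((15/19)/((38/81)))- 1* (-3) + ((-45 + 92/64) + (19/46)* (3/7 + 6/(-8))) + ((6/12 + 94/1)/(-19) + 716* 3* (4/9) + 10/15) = 42504253301/59466960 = 714.75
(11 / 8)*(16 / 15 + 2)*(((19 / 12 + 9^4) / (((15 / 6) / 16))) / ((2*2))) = 19924003 / 450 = 44275.56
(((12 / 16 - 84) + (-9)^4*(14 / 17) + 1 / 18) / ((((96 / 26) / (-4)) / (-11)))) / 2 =465583547 / 14688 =31698.23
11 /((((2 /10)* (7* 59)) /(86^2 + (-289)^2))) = 5000435 /413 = 12107.59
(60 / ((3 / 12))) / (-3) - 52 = -132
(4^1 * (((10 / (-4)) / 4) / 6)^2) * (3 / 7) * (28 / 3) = 25 / 144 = 0.17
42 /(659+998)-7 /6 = -11347 /9942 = -1.14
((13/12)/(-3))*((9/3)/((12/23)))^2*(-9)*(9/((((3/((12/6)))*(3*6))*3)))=6877/576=11.94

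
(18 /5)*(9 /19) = 162 /95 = 1.71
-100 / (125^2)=-4 / 625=-0.01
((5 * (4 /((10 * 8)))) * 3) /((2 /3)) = 9 /8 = 1.12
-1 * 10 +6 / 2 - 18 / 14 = -58 / 7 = -8.29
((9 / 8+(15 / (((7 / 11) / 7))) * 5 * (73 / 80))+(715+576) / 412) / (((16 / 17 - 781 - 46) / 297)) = -2099799999 / 7714288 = -272.20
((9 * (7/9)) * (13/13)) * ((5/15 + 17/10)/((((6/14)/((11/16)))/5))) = 32879/288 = 114.16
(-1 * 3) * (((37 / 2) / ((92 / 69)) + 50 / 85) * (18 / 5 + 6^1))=-35406 / 85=-416.54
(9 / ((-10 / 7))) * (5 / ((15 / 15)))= -63 / 2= -31.50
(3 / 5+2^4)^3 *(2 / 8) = 571787 / 500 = 1143.57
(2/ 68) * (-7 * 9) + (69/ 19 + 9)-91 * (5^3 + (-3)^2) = -7870361/ 646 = -12183.22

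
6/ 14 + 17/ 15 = 1.56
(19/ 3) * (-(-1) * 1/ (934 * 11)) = 19/ 30822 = 0.00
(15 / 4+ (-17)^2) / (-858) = -1171 / 3432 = -0.34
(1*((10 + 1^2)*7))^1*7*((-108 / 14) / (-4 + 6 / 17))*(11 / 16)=388773 / 496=783.82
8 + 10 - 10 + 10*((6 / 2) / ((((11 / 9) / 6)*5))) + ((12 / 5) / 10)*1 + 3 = 11191 / 275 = 40.69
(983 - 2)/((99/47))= 465.73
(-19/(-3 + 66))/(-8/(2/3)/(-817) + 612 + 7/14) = -31046/63053487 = -0.00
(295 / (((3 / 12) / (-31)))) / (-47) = 36580 / 47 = 778.30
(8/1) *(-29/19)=-232/19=-12.21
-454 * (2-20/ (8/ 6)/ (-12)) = -2951/ 2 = -1475.50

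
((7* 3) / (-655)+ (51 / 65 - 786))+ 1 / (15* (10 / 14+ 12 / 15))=-1063075133 / 1353885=-785.20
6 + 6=12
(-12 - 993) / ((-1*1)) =1005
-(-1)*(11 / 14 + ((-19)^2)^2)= 1824505 / 14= 130321.79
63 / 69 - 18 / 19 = -15 / 437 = -0.03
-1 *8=-8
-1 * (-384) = 384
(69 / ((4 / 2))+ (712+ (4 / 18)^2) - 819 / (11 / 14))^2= 87506.07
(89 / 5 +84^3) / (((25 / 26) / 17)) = 10479321.42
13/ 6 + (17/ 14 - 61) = -1210/ 21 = -57.62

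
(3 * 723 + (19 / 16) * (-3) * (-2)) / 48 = 5803 / 128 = 45.34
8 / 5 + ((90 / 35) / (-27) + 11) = 12.50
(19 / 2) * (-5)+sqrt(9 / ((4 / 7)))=-95 / 2+3 * sqrt(7) / 2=-43.53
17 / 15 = 1.13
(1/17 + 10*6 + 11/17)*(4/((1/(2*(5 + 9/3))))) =66048/17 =3885.18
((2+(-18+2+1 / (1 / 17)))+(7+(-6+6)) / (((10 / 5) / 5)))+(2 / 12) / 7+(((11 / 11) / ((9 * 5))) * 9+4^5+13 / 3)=36717 / 35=1049.06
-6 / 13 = -0.46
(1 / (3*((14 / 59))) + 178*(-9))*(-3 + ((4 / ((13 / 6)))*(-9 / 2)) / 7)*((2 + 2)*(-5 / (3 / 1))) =-85375750 / 1911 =-44675.95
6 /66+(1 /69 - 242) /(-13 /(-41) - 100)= 7812350 /3102033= 2.52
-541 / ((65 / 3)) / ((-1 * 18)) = 541 / 390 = 1.39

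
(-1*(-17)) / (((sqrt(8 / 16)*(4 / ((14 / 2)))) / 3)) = 357*sqrt(2) / 4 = 126.22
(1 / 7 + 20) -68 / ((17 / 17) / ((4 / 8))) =-97 / 7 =-13.86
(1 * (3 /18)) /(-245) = -1 /1470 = -0.00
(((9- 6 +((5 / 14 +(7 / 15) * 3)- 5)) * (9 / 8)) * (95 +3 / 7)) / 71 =-0.37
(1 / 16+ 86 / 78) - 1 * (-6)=4471 / 624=7.17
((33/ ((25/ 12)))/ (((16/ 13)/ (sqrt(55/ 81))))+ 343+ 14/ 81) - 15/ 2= 143 * sqrt(55)/ 100+ 54379/ 162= 346.28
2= 2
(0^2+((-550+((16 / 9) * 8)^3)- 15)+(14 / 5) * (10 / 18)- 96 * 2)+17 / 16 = 24755321 / 11664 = 2122.37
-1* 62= -62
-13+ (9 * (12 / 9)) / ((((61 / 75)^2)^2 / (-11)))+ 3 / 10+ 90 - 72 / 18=-228.35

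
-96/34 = -48/17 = -2.82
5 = 5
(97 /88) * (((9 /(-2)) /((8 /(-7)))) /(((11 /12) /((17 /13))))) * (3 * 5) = 4674915 /50336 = 92.87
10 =10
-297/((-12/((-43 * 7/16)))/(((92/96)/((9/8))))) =-76153/192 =-396.63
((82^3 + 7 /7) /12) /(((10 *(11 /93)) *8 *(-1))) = -17092439 /3520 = -4855.81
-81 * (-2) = 162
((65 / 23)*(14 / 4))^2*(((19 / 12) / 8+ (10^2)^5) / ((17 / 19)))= 3776136000074736025 / 3453312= 1093482430801.14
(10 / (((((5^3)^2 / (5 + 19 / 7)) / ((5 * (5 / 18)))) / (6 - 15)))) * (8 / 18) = -24 / 875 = -0.03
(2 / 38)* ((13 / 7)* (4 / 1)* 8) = 416 / 133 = 3.13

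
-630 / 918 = -35 / 51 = -0.69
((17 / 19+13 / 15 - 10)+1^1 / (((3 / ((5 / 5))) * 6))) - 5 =-22543 / 1710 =-13.18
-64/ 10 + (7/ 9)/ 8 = -2269/ 360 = -6.30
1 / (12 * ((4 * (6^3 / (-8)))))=-1 / 1296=-0.00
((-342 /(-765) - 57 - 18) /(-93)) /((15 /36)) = 25348 /13175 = 1.92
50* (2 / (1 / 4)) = 400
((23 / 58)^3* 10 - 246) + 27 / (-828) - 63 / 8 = -1136631281 / 4487576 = -253.28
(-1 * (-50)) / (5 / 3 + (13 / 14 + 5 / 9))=6300 / 397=15.87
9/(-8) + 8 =6.88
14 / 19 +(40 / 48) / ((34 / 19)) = 4661 / 3876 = 1.20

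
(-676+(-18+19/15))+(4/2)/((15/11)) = -10369/15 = -691.27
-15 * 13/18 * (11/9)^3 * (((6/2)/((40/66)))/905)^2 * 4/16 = -2093663/14152752000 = -0.00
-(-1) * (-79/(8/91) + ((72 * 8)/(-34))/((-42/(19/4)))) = -853667/952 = -896.71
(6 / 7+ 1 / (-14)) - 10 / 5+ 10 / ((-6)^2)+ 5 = 256 / 63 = 4.06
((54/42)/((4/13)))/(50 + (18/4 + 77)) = 117/3682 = 0.03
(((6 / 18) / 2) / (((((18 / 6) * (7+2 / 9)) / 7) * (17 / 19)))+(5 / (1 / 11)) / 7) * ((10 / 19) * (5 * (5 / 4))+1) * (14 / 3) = 6654801 / 41990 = 158.49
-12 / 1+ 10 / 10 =-11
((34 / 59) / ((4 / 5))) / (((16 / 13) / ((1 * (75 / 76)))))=82875 / 143488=0.58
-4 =-4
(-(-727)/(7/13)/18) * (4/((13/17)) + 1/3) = 417.35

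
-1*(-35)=35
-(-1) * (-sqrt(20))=-2 * sqrt(5)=-4.47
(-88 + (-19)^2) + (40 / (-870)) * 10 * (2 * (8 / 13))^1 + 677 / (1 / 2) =1839497 / 1131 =1626.43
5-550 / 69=-2.97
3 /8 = 0.38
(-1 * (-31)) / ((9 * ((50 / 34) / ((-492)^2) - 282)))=-14174192 / 1160454791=-0.01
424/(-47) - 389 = -18707/47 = -398.02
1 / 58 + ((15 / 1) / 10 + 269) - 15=7410 / 29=255.52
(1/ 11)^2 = 1/ 121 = 0.01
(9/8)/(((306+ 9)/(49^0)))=1/280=0.00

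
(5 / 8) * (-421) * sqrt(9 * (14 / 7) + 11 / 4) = -2105 * sqrt(83) / 16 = -1198.59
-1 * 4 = -4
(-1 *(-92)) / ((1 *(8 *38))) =23 / 76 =0.30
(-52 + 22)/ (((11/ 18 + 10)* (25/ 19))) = -2052/ 955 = -2.15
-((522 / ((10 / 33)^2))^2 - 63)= -80785966941 / 2500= -32314386.78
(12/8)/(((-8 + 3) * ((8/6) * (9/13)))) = -0.32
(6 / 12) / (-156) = -1 / 312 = -0.00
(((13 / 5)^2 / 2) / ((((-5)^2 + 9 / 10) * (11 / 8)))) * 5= 1352 / 2849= 0.47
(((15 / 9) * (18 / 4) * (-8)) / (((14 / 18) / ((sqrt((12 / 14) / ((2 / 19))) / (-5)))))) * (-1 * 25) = -2700 * sqrt(399) / 49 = -1100.66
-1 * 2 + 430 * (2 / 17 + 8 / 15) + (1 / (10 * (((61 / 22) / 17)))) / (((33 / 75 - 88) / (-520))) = 174312386 / 619089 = 281.56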